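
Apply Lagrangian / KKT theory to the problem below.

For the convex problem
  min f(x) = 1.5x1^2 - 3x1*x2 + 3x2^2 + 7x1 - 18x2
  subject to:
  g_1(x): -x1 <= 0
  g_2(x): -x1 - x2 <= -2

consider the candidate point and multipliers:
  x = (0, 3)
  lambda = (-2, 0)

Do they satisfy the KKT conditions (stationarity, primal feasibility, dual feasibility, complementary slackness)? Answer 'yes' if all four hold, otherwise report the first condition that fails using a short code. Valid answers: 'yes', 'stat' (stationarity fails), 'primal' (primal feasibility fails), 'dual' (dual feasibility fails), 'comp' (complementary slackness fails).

Gradient of f: grad f(x) = Q x + c = (-2, 0)
Constraint values g_i(x) = a_i^T x - b_i:
  g_1((0, 3)) = 0
  g_2((0, 3)) = -1
Stationarity residual: grad f(x) + sum_i lambda_i a_i = (0, 0)
  -> stationarity OK
Primal feasibility (all g_i <= 0): OK
Dual feasibility (all lambda_i >= 0): FAILS
Complementary slackness (lambda_i * g_i(x) = 0 for all i): OK

Verdict: the first failing condition is dual_feasibility -> dual.

dual


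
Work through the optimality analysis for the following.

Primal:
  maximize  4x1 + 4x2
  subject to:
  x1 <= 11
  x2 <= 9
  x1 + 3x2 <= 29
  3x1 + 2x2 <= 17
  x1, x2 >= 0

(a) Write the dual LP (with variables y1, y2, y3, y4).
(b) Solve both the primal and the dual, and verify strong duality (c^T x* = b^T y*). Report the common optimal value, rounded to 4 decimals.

The standard primal-dual pair for 'max c^T x s.t. A x <= b, x >= 0' is:
  Dual:  min b^T y  s.t.  A^T y >= c,  y >= 0.

So the dual LP is:
  minimize  11y1 + 9y2 + 29y3 + 17y4
  subject to:
    y1 + y3 + 3y4 >= 4
    y2 + 3y3 + 2y4 >= 4
    y1, y2, y3, y4 >= 0

Solving the primal: x* = (0, 8.5).
  primal value c^T x* = 34.
Solving the dual: y* = (0, 0, 0, 2).
  dual value b^T y* = 34.
Strong duality: c^T x* = b^T y*. Confirmed.

34


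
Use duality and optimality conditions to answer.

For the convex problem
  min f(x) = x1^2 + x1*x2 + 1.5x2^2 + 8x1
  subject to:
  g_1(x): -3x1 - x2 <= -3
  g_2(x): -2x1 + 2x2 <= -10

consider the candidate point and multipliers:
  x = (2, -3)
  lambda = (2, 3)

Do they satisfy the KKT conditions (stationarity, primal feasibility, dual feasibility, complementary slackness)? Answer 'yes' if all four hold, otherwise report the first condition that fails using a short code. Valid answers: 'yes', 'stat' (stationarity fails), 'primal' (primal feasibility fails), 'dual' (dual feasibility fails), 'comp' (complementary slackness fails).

Gradient of f: grad f(x) = Q x + c = (9, -7)
Constraint values g_i(x) = a_i^T x - b_i:
  g_1((2, -3)) = 0
  g_2((2, -3)) = 0
Stationarity residual: grad f(x) + sum_i lambda_i a_i = (-3, -3)
  -> stationarity FAILS
Primal feasibility (all g_i <= 0): OK
Dual feasibility (all lambda_i >= 0): OK
Complementary slackness (lambda_i * g_i(x) = 0 for all i): OK

Verdict: the first failing condition is stationarity -> stat.

stat


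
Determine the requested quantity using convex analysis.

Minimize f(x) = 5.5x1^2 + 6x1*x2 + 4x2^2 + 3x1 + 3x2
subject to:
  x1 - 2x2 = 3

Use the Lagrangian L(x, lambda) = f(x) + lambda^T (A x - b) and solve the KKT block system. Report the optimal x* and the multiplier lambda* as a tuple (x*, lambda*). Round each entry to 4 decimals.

Form the Lagrangian:
  L(x, lambda) = (1/2) x^T Q x + c^T x + lambda^T (A x - b)
Stationarity (grad_x L = 0): Q x + c + A^T lambda = 0.
Primal feasibility: A x = b.

This gives the KKT block system:
  [ Q   A^T ] [ x     ]   [-c ]
  [ A    0  ] [ lambda ] = [ b ]

Solving the linear system:
  x*      = (0.5526, -1.2237)
  lambda* = (-1.7368)
  f(x*)   = 1.5987

x* = (0.5526, -1.2237), lambda* = (-1.7368)


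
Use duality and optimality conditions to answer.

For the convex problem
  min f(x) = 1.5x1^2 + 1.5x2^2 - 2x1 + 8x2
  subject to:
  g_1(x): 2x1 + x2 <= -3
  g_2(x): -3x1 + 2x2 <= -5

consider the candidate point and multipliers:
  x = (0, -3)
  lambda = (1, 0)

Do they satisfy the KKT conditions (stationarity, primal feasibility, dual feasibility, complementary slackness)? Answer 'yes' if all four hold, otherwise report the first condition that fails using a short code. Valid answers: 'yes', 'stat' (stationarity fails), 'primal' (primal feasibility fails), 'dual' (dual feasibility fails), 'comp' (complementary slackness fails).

Gradient of f: grad f(x) = Q x + c = (-2, -1)
Constraint values g_i(x) = a_i^T x - b_i:
  g_1((0, -3)) = 0
  g_2((0, -3)) = -1
Stationarity residual: grad f(x) + sum_i lambda_i a_i = (0, 0)
  -> stationarity OK
Primal feasibility (all g_i <= 0): OK
Dual feasibility (all lambda_i >= 0): OK
Complementary slackness (lambda_i * g_i(x) = 0 for all i): OK

Verdict: yes, KKT holds.

yes


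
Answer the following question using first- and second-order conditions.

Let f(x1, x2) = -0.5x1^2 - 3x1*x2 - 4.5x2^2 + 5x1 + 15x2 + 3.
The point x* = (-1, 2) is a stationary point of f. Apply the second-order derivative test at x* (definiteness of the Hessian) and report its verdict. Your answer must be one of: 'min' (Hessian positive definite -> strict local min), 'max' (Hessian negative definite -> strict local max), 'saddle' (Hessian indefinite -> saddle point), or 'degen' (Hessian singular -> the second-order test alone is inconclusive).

Compute the Hessian H = grad^2 f:
  H = [[-1, -3], [-3, -9]]
Verify stationarity: grad f(x*) = H x* + g = (0, 0).
Eigenvalues of H: -10, 0.
H has a zero eigenvalue (singular; negative semidefinite but not definite), so H is neither positive definite, negative definite, nor indefinite. The second-order test alone is inconclusive -> degen.
(Indeed, f is constant along the null direction of H through x*, so x* is not a strict local extremum.)

degen


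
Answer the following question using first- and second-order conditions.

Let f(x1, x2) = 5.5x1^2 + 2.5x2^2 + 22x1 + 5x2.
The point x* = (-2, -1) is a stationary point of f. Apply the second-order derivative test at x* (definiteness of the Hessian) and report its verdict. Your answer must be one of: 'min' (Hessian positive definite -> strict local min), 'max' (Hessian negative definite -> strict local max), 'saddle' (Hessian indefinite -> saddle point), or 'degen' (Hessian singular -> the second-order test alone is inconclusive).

Compute the Hessian H = grad^2 f:
  H = [[11, 0], [0, 5]]
Verify stationarity: grad f(x*) = H x* + g = (0, 0).
Eigenvalues of H: 5, 11.
Both eigenvalues > 0, so H is positive definite -> x* is a strict local min.

min


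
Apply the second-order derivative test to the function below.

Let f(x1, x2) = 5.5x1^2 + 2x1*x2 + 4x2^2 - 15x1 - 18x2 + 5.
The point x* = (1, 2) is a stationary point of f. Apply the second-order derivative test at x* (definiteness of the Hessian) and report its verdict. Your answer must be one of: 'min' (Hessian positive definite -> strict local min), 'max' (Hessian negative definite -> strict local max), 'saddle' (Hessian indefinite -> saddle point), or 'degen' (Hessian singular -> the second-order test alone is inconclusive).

Compute the Hessian H = grad^2 f:
  H = [[11, 2], [2, 8]]
Verify stationarity: grad f(x*) = H x* + g = (0, 0).
Eigenvalues of H: 7, 12.
Both eigenvalues > 0, so H is positive definite -> x* is a strict local min.

min


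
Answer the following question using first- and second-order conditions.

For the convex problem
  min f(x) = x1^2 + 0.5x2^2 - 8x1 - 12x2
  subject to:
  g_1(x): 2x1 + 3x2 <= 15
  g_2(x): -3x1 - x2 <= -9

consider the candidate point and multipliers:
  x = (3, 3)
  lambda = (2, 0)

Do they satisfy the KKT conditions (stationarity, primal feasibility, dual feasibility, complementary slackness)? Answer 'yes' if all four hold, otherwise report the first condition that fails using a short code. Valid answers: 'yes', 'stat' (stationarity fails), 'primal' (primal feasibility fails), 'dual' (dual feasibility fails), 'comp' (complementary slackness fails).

Gradient of f: grad f(x) = Q x + c = (-2, -9)
Constraint values g_i(x) = a_i^T x - b_i:
  g_1((3, 3)) = 0
  g_2((3, 3)) = -3
Stationarity residual: grad f(x) + sum_i lambda_i a_i = (2, -3)
  -> stationarity FAILS
Primal feasibility (all g_i <= 0): OK
Dual feasibility (all lambda_i >= 0): OK
Complementary slackness (lambda_i * g_i(x) = 0 for all i): OK

Verdict: the first failing condition is stationarity -> stat.

stat


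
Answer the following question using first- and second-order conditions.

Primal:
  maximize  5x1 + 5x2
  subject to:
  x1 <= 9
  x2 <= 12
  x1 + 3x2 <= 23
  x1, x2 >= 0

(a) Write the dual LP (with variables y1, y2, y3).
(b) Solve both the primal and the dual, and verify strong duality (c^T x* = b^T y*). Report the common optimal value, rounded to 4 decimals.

The standard primal-dual pair for 'max c^T x s.t. A x <= b, x >= 0' is:
  Dual:  min b^T y  s.t.  A^T y >= c,  y >= 0.

So the dual LP is:
  minimize  9y1 + 12y2 + 23y3
  subject to:
    y1 + y3 >= 5
    y2 + 3y3 >= 5
    y1, y2, y3 >= 0

Solving the primal: x* = (9, 4.6667).
  primal value c^T x* = 68.3333.
Solving the dual: y* = (3.3333, 0, 1.6667).
  dual value b^T y* = 68.3333.
Strong duality: c^T x* = b^T y*. Confirmed.

68.3333


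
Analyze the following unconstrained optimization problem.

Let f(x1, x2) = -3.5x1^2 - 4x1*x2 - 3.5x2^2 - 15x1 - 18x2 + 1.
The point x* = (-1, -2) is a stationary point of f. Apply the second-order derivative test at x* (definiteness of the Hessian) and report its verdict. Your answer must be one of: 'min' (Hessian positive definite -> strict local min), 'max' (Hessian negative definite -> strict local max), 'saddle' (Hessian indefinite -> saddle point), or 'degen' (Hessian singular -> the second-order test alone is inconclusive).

Compute the Hessian H = grad^2 f:
  H = [[-7, -4], [-4, -7]]
Verify stationarity: grad f(x*) = H x* + g = (0, 0).
Eigenvalues of H: -11, -3.
Both eigenvalues < 0, so H is negative definite -> x* is a strict local max.

max


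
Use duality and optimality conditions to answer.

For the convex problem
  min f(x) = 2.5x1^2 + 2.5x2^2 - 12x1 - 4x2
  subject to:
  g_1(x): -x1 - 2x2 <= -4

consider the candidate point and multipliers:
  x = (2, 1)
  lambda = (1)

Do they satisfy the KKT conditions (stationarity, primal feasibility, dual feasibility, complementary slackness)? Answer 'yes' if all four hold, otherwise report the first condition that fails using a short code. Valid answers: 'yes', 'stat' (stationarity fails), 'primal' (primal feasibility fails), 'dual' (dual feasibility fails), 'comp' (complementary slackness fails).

Gradient of f: grad f(x) = Q x + c = (-2, 1)
Constraint values g_i(x) = a_i^T x - b_i:
  g_1((2, 1)) = 0
Stationarity residual: grad f(x) + sum_i lambda_i a_i = (-3, -1)
  -> stationarity FAILS
Primal feasibility (all g_i <= 0): OK
Dual feasibility (all lambda_i >= 0): OK
Complementary slackness (lambda_i * g_i(x) = 0 for all i): OK

Verdict: the first failing condition is stationarity -> stat.

stat


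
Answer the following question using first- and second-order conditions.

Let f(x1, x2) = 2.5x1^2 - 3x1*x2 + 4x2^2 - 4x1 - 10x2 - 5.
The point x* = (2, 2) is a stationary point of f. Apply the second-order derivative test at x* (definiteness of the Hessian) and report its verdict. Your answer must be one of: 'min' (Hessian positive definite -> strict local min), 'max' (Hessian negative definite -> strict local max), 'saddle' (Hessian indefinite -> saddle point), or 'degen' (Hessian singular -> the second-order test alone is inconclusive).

Compute the Hessian H = grad^2 f:
  H = [[5, -3], [-3, 8]]
Verify stationarity: grad f(x*) = H x* + g = (0, 0).
Eigenvalues of H: 3.1459, 9.8541.
Both eigenvalues > 0, so H is positive definite -> x* is a strict local min.

min


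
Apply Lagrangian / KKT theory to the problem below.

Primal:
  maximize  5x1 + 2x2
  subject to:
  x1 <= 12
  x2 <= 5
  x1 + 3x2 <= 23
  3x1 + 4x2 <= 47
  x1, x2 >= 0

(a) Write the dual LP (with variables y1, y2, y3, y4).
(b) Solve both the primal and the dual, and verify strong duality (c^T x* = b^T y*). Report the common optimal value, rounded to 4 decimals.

The standard primal-dual pair for 'max c^T x s.t. A x <= b, x >= 0' is:
  Dual:  min b^T y  s.t.  A^T y >= c,  y >= 0.

So the dual LP is:
  minimize  12y1 + 5y2 + 23y3 + 47y4
  subject to:
    y1 + y3 + 3y4 >= 5
    y2 + 3y3 + 4y4 >= 2
    y1, y2, y3, y4 >= 0

Solving the primal: x* = (12, 2.75).
  primal value c^T x* = 65.5.
Solving the dual: y* = (3.5, 0, 0, 0.5).
  dual value b^T y* = 65.5.
Strong duality: c^T x* = b^T y*. Confirmed.

65.5


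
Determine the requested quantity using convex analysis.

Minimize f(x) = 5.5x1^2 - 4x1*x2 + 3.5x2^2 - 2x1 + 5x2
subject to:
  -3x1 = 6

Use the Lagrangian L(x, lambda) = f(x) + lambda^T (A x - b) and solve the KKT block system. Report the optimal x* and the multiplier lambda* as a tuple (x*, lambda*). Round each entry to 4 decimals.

Form the Lagrangian:
  L(x, lambda) = (1/2) x^T Q x + c^T x + lambda^T (A x - b)
Stationarity (grad_x L = 0): Q x + c + A^T lambda = 0.
Primal feasibility: A x = b.

This gives the KKT block system:
  [ Q   A^T ] [ x     ]   [-c ]
  [ A    0  ] [ lambda ] = [ b ]

Solving the linear system:
  x*      = (-2, -1.8571)
  lambda* = (-5.5238)
  f(x*)   = 13.9286

x* = (-2, -1.8571), lambda* = (-5.5238)


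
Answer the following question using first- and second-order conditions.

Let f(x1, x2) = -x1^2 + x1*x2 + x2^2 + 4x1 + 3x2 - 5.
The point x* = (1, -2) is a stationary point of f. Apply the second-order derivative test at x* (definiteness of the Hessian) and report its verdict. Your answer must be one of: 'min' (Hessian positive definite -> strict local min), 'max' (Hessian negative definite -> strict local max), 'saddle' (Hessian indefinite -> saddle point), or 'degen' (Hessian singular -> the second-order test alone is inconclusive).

Compute the Hessian H = grad^2 f:
  H = [[-2, 1], [1, 2]]
Verify stationarity: grad f(x*) = H x* + g = (0, 0).
Eigenvalues of H: -2.2361, 2.2361.
Eigenvalues have mixed signs, so H is indefinite -> x* is a saddle point.

saddle


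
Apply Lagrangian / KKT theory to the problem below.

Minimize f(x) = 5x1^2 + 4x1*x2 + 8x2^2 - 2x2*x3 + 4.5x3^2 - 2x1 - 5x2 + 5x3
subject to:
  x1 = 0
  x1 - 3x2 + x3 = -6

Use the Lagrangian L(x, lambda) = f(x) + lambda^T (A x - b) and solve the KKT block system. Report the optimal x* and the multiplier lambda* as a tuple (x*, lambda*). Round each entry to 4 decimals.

Form the Lagrangian:
  L(x, lambda) = (1/2) x^T Q x + c^T x + lambda^T (A x - b)
Stationarity (grad_x L = 0): Q x + c + A^T lambda = 0.
Primal feasibility: A x = b.

This gives the KKT block system:
  [ Q   A^T ] [ x     ]   [-c ]
  [ A    0  ] [ lambda ] = [ b ]

Solving the linear system:
  x*      = (0, 1.6471, -1.0588)
  lambda* = (-12.4118, 7.8235)
  f(x*)   = 16.7059

x* = (0, 1.6471, -1.0588), lambda* = (-12.4118, 7.8235)


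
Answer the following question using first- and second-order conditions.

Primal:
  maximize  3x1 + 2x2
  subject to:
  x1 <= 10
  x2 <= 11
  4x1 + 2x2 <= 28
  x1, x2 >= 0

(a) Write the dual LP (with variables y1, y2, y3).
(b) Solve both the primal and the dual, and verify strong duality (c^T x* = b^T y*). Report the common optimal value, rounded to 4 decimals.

The standard primal-dual pair for 'max c^T x s.t. A x <= b, x >= 0' is:
  Dual:  min b^T y  s.t.  A^T y >= c,  y >= 0.

So the dual LP is:
  minimize  10y1 + 11y2 + 28y3
  subject to:
    y1 + 4y3 >= 3
    y2 + 2y3 >= 2
    y1, y2, y3 >= 0

Solving the primal: x* = (1.5, 11).
  primal value c^T x* = 26.5.
Solving the dual: y* = (0, 0.5, 0.75).
  dual value b^T y* = 26.5.
Strong duality: c^T x* = b^T y*. Confirmed.

26.5


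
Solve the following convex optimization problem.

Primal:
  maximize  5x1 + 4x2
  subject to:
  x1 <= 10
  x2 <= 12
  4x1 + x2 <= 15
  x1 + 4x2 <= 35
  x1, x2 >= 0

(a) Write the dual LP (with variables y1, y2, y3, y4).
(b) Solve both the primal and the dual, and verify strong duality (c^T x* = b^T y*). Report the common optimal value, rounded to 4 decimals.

The standard primal-dual pair for 'max c^T x s.t. A x <= b, x >= 0' is:
  Dual:  min b^T y  s.t.  A^T y >= c,  y >= 0.

So the dual LP is:
  minimize  10y1 + 12y2 + 15y3 + 35y4
  subject to:
    y1 + 4y3 + y4 >= 5
    y2 + y3 + 4y4 >= 4
    y1, y2, y3, y4 >= 0

Solving the primal: x* = (1.6667, 8.3333).
  primal value c^T x* = 41.6667.
Solving the dual: y* = (0, 0, 1.0667, 0.7333).
  dual value b^T y* = 41.6667.
Strong duality: c^T x* = b^T y*. Confirmed.

41.6667


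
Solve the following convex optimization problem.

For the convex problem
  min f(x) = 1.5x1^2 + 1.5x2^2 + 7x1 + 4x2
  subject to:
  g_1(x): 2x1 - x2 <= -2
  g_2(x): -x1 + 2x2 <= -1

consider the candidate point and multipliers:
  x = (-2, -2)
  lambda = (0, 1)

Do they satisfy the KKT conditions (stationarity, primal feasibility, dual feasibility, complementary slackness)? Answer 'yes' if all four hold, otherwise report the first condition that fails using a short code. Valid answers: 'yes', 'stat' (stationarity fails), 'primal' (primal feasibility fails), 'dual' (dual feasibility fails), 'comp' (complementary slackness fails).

Gradient of f: grad f(x) = Q x + c = (1, -2)
Constraint values g_i(x) = a_i^T x - b_i:
  g_1((-2, -2)) = 0
  g_2((-2, -2)) = -1
Stationarity residual: grad f(x) + sum_i lambda_i a_i = (0, 0)
  -> stationarity OK
Primal feasibility (all g_i <= 0): OK
Dual feasibility (all lambda_i >= 0): OK
Complementary slackness (lambda_i * g_i(x) = 0 for all i): FAILS

Verdict: the first failing condition is complementary_slackness -> comp.

comp


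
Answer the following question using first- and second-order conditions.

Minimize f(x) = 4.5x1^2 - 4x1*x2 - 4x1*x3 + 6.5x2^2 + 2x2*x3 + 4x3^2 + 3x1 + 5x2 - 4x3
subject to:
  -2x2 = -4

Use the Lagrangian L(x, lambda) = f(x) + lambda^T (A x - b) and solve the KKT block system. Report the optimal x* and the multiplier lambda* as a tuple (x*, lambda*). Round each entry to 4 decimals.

Form the Lagrangian:
  L(x, lambda) = (1/2) x^T Q x + c^T x + lambda^T (A x - b)
Stationarity (grad_x L = 0): Q x + c + A^T lambda = 0.
Primal feasibility: A x = b.

This gives the KKT block system:
  [ Q   A^T ] [ x     ]   [-c ]
  [ A    0  ] [ lambda ] = [ b ]

Solving the linear system:
  x*      = (0.7143, 2, 0.3571)
  lambda* = (14.4286)
  f(x*)   = 34.2143

x* = (0.7143, 2, 0.3571), lambda* = (14.4286)


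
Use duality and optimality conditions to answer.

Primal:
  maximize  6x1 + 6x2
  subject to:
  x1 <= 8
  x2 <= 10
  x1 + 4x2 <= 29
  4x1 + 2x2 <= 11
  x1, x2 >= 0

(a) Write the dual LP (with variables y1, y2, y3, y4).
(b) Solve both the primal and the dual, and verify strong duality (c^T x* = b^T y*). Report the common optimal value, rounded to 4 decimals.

The standard primal-dual pair for 'max c^T x s.t. A x <= b, x >= 0' is:
  Dual:  min b^T y  s.t.  A^T y >= c,  y >= 0.

So the dual LP is:
  minimize  8y1 + 10y2 + 29y3 + 11y4
  subject to:
    y1 + y3 + 4y4 >= 6
    y2 + 4y3 + 2y4 >= 6
    y1, y2, y3, y4 >= 0

Solving the primal: x* = (0, 5.5).
  primal value c^T x* = 33.
Solving the dual: y* = (0, 0, 0, 3).
  dual value b^T y* = 33.
Strong duality: c^T x* = b^T y*. Confirmed.

33


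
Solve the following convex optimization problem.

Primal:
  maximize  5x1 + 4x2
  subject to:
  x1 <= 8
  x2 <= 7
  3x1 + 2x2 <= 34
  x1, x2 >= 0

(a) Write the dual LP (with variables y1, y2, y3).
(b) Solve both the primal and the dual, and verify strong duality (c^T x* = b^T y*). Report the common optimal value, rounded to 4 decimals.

The standard primal-dual pair for 'max c^T x s.t. A x <= b, x >= 0' is:
  Dual:  min b^T y  s.t.  A^T y >= c,  y >= 0.

So the dual LP is:
  minimize  8y1 + 7y2 + 34y3
  subject to:
    y1 + 3y3 >= 5
    y2 + 2y3 >= 4
    y1, y2, y3 >= 0

Solving the primal: x* = (6.6667, 7).
  primal value c^T x* = 61.3333.
Solving the dual: y* = (0, 0.6667, 1.6667).
  dual value b^T y* = 61.3333.
Strong duality: c^T x* = b^T y*. Confirmed.

61.3333


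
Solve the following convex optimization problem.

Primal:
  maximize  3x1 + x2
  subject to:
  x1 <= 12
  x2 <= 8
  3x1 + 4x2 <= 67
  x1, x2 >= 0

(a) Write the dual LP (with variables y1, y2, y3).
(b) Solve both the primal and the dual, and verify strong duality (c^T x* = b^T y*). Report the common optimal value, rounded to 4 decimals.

The standard primal-dual pair for 'max c^T x s.t. A x <= b, x >= 0' is:
  Dual:  min b^T y  s.t.  A^T y >= c,  y >= 0.

So the dual LP is:
  minimize  12y1 + 8y2 + 67y3
  subject to:
    y1 + 3y3 >= 3
    y2 + 4y3 >= 1
    y1, y2, y3 >= 0

Solving the primal: x* = (12, 7.75).
  primal value c^T x* = 43.75.
Solving the dual: y* = (2.25, 0, 0.25).
  dual value b^T y* = 43.75.
Strong duality: c^T x* = b^T y*. Confirmed.

43.75


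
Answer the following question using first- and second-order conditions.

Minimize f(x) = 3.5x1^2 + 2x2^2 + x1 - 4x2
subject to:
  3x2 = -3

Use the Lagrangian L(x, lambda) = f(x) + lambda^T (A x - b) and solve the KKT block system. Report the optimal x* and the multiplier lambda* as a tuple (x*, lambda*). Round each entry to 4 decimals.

Form the Lagrangian:
  L(x, lambda) = (1/2) x^T Q x + c^T x + lambda^T (A x - b)
Stationarity (grad_x L = 0): Q x + c + A^T lambda = 0.
Primal feasibility: A x = b.

This gives the KKT block system:
  [ Q   A^T ] [ x     ]   [-c ]
  [ A    0  ] [ lambda ] = [ b ]

Solving the linear system:
  x*      = (-0.1429, -1)
  lambda* = (2.6667)
  f(x*)   = 5.9286

x* = (-0.1429, -1), lambda* = (2.6667)


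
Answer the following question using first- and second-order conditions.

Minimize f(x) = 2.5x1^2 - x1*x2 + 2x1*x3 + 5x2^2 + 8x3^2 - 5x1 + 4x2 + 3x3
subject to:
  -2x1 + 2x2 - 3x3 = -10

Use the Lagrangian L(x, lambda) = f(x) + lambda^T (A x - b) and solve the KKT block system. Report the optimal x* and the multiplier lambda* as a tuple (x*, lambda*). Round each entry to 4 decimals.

Form the Lagrangian:
  L(x, lambda) = (1/2) x^T Q x + c^T x + lambda^T (A x - b)
Stationarity (grad_x L = 0): Q x + c + A^T lambda = 0.
Primal feasibility: A x = b.

This gives the KKT block system:
  [ Q   A^T ] [ x     ]   [-c ]
  [ A    0  ] [ lambda ] = [ b ]

Solving the linear system:
  x*      = (2.8742, -1.2901, 0.5572)
  lambda* = (5.8876)
  f(x*)   = 20.5082

x* = (2.8742, -1.2901, 0.5572), lambda* = (5.8876)


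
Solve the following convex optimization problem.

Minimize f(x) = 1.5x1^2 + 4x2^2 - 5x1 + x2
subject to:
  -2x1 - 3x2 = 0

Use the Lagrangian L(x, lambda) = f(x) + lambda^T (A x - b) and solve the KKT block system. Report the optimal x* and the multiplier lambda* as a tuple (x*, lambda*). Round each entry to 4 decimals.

Form the Lagrangian:
  L(x, lambda) = (1/2) x^T Q x + c^T x + lambda^T (A x - b)
Stationarity (grad_x L = 0): Q x + c + A^T lambda = 0.
Primal feasibility: A x = b.

This gives the KKT block system:
  [ Q   A^T ] [ x     ]   [-c ]
  [ A    0  ] [ lambda ] = [ b ]

Solving the linear system:
  x*      = (0.8644, -0.5763)
  lambda* = (-1.2034)
  f(x*)   = -2.4492

x* = (0.8644, -0.5763), lambda* = (-1.2034)


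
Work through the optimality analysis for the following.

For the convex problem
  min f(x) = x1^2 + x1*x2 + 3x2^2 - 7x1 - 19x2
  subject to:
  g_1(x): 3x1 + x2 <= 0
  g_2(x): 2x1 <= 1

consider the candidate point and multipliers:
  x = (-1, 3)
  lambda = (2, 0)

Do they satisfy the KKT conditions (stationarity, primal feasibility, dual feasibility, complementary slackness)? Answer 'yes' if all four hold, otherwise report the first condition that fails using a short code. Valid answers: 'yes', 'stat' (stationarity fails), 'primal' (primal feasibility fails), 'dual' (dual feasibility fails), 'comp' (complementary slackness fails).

Gradient of f: grad f(x) = Q x + c = (-6, -2)
Constraint values g_i(x) = a_i^T x - b_i:
  g_1((-1, 3)) = 0
  g_2((-1, 3)) = -3
Stationarity residual: grad f(x) + sum_i lambda_i a_i = (0, 0)
  -> stationarity OK
Primal feasibility (all g_i <= 0): OK
Dual feasibility (all lambda_i >= 0): OK
Complementary slackness (lambda_i * g_i(x) = 0 for all i): OK

Verdict: yes, KKT holds.

yes


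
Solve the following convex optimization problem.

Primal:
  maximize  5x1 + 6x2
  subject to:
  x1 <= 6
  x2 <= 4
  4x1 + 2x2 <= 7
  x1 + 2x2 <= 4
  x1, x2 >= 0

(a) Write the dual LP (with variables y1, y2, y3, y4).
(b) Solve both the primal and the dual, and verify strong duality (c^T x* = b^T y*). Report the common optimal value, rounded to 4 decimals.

The standard primal-dual pair for 'max c^T x s.t. A x <= b, x >= 0' is:
  Dual:  min b^T y  s.t.  A^T y >= c,  y >= 0.

So the dual LP is:
  minimize  6y1 + 4y2 + 7y3 + 4y4
  subject to:
    y1 + 4y3 + y4 >= 5
    y2 + 2y3 + 2y4 >= 6
    y1, y2, y3, y4 >= 0

Solving the primal: x* = (1, 1.5).
  primal value c^T x* = 14.
Solving the dual: y* = (0, 0, 0.6667, 2.3333).
  dual value b^T y* = 14.
Strong duality: c^T x* = b^T y*. Confirmed.

14


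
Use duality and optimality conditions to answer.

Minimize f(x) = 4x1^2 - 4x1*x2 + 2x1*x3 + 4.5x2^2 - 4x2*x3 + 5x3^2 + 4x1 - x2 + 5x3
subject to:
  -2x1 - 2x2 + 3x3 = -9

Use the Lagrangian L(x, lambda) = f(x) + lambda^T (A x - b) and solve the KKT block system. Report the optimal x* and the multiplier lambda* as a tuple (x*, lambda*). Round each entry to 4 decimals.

Form the Lagrangian:
  L(x, lambda) = (1/2) x^T Q x + c^T x + lambda^T (A x - b)
Stationarity (grad_x L = 0): Q x + c + A^T lambda = 0.
Primal feasibility: A x = b.

This gives the KKT block system:
  [ Q   A^T ] [ x     ]   [-c ]
  [ A    0  ] [ lambda ] = [ b ]

Solving the linear system:
  x*      = (1.2847, 0.8394, -1.5839)
  lambda* = (3.8759)
  f(x*)   = 15.6314

x* = (1.2847, 0.8394, -1.5839), lambda* = (3.8759)


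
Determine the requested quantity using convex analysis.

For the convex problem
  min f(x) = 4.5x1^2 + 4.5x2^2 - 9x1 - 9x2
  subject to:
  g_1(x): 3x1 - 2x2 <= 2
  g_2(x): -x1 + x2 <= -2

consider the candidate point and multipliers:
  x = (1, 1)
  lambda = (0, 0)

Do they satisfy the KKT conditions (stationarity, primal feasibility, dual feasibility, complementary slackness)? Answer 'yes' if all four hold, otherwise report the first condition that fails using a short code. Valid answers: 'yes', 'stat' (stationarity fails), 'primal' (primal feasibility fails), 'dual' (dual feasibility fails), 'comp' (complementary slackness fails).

Gradient of f: grad f(x) = Q x + c = (0, 0)
Constraint values g_i(x) = a_i^T x - b_i:
  g_1((1, 1)) = -1
  g_2((1, 1)) = 2
Stationarity residual: grad f(x) + sum_i lambda_i a_i = (0, 0)
  -> stationarity OK
Primal feasibility (all g_i <= 0): FAILS
Dual feasibility (all lambda_i >= 0): OK
Complementary slackness (lambda_i * g_i(x) = 0 for all i): OK

Verdict: the first failing condition is primal_feasibility -> primal.

primal


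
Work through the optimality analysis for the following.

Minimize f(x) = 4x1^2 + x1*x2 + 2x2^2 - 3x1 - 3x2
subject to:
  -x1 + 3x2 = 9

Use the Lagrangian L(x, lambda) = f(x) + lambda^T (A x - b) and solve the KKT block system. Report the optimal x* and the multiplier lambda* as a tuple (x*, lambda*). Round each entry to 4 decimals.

Form the Lagrangian:
  L(x, lambda) = (1/2) x^T Q x + c^T x + lambda^T (A x - b)
Stationarity (grad_x L = 0): Q x + c + A^T lambda = 0.
Primal feasibility: A x = b.

This gives the KKT block system:
  [ Q   A^T ] [ x     ]   [-c ]
  [ A    0  ] [ lambda ] = [ b ]

Solving the linear system:
  x*      = (-0.3293, 2.8902)
  lambda* = (-2.7439)
  f(x*)   = 8.5061

x* = (-0.3293, 2.8902), lambda* = (-2.7439)


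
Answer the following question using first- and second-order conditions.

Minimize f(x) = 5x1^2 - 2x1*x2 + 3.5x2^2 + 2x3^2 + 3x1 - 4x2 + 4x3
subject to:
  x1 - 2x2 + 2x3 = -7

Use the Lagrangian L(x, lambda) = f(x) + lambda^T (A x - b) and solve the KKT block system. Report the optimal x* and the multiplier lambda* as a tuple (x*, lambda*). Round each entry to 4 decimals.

Form the Lagrangian:
  L(x, lambda) = (1/2) x^T Q x + c^T x + lambda^T (A x - b)
Stationarity (grad_x L = 0): Q x + c + A^T lambda = 0.
Primal feasibility: A x = b.

This gives the KKT block system:
  [ Q   A^T ] [ x     ]   [-c ]
  [ A    0  ] [ lambda ] = [ b ]

Solving the linear system:
  x*      = (-0.3048, 1.1619, -2.1857)
  lambda* = (2.3714)
  f(x*)   = 1.1476

x* = (-0.3048, 1.1619, -2.1857), lambda* = (2.3714)


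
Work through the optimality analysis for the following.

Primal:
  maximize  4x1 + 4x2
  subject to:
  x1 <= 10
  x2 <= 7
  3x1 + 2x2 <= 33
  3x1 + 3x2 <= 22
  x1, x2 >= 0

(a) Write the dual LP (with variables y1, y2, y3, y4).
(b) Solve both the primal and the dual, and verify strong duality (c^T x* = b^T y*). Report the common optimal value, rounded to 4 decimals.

The standard primal-dual pair for 'max c^T x s.t. A x <= b, x >= 0' is:
  Dual:  min b^T y  s.t.  A^T y >= c,  y >= 0.

So the dual LP is:
  minimize  10y1 + 7y2 + 33y3 + 22y4
  subject to:
    y1 + 3y3 + 3y4 >= 4
    y2 + 2y3 + 3y4 >= 4
    y1, y2, y3, y4 >= 0

Solving the primal: x* = (7.3333, 0).
  primal value c^T x* = 29.3333.
Solving the dual: y* = (0, 0, 0, 1.3333).
  dual value b^T y* = 29.3333.
Strong duality: c^T x* = b^T y*. Confirmed.

29.3333


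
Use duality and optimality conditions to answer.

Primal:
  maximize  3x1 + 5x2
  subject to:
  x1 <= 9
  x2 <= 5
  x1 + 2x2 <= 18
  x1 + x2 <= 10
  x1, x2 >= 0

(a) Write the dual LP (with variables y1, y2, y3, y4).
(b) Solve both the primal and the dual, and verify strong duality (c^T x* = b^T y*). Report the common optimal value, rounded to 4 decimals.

The standard primal-dual pair for 'max c^T x s.t. A x <= b, x >= 0' is:
  Dual:  min b^T y  s.t.  A^T y >= c,  y >= 0.

So the dual LP is:
  minimize  9y1 + 5y2 + 18y3 + 10y4
  subject to:
    y1 + y3 + y4 >= 3
    y2 + 2y3 + y4 >= 5
    y1, y2, y3, y4 >= 0

Solving the primal: x* = (5, 5).
  primal value c^T x* = 40.
Solving the dual: y* = (0, 2, 0, 3).
  dual value b^T y* = 40.
Strong duality: c^T x* = b^T y*. Confirmed.

40


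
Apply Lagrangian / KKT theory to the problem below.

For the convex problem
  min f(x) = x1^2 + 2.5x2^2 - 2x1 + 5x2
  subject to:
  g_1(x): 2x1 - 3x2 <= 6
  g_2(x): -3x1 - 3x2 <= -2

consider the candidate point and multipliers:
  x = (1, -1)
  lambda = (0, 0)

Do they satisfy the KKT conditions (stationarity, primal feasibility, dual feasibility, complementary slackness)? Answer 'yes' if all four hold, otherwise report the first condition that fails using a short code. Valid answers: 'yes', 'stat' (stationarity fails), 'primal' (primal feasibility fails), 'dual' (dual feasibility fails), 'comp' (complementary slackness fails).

Gradient of f: grad f(x) = Q x + c = (0, 0)
Constraint values g_i(x) = a_i^T x - b_i:
  g_1((1, -1)) = -1
  g_2((1, -1)) = 2
Stationarity residual: grad f(x) + sum_i lambda_i a_i = (0, 0)
  -> stationarity OK
Primal feasibility (all g_i <= 0): FAILS
Dual feasibility (all lambda_i >= 0): OK
Complementary slackness (lambda_i * g_i(x) = 0 for all i): OK

Verdict: the first failing condition is primal_feasibility -> primal.

primal


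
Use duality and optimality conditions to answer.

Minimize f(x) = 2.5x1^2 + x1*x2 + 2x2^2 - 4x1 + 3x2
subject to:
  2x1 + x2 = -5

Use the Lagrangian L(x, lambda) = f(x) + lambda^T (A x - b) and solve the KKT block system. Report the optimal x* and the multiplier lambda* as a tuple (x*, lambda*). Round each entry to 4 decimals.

Form the Lagrangian:
  L(x, lambda) = (1/2) x^T Q x + c^T x + lambda^T (A x - b)
Stationarity (grad_x L = 0): Q x + c + A^T lambda = 0.
Primal feasibility: A x = b.

This gives the KKT block system:
  [ Q   A^T ] [ x     ]   [-c ]
  [ A    0  ] [ lambda ] = [ b ]

Solving the linear system:
  x*      = (-1.4706, -2.0588)
  lambda* = (6.7059)
  f(x*)   = 16.6176

x* = (-1.4706, -2.0588), lambda* = (6.7059)


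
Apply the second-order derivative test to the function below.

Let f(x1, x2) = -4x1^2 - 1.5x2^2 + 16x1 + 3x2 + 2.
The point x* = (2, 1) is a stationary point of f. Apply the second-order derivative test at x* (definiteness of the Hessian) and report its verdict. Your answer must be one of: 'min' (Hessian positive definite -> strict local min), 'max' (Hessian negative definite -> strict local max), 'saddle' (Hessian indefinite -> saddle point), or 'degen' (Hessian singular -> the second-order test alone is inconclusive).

Compute the Hessian H = grad^2 f:
  H = [[-8, 0], [0, -3]]
Verify stationarity: grad f(x*) = H x* + g = (0, 0).
Eigenvalues of H: -8, -3.
Both eigenvalues < 0, so H is negative definite -> x* is a strict local max.

max


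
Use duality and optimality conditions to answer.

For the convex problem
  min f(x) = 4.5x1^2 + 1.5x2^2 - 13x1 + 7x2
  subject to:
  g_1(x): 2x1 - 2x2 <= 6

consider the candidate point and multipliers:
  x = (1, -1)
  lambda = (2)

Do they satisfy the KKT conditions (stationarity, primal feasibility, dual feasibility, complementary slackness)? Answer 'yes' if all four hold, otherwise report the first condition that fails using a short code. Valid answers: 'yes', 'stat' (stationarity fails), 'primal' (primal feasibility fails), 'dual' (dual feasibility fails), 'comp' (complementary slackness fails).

Gradient of f: grad f(x) = Q x + c = (-4, 4)
Constraint values g_i(x) = a_i^T x - b_i:
  g_1((1, -1)) = -2
Stationarity residual: grad f(x) + sum_i lambda_i a_i = (0, 0)
  -> stationarity OK
Primal feasibility (all g_i <= 0): OK
Dual feasibility (all lambda_i >= 0): OK
Complementary slackness (lambda_i * g_i(x) = 0 for all i): FAILS

Verdict: the first failing condition is complementary_slackness -> comp.

comp


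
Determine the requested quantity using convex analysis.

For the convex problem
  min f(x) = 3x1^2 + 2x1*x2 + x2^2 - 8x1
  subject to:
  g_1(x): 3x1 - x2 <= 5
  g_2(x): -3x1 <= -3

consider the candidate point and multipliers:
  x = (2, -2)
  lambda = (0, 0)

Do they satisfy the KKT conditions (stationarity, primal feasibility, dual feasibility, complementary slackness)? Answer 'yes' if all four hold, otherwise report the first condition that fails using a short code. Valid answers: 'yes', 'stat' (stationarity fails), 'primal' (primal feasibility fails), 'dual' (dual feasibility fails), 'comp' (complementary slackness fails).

Gradient of f: grad f(x) = Q x + c = (0, 0)
Constraint values g_i(x) = a_i^T x - b_i:
  g_1((2, -2)) = 3
  g_2((2, -2)) = -3
Stationarity residual: grad f(x) + sum_i lambda_i a_i = (0, 0)
  -> stationarity OK
Primal feasibility (all g_i <= 0): FAILS
Dual feasibility (all lambda_i >= 0): OK
Complementary slackness (lambda_i * g_i(x) = 0 for all i): OK

Verdict: the first failing condition is primal_feasibility -> primal.

primal


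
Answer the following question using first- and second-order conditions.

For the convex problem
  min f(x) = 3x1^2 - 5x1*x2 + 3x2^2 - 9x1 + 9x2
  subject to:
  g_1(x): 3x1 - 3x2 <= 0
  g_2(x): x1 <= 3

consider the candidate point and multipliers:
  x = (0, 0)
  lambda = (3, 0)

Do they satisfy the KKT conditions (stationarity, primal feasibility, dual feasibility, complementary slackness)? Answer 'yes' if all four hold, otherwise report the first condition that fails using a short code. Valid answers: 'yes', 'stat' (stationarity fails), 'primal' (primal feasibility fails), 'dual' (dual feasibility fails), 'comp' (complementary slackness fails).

Gradient of f: grad f(x) = Q x + c = (-9, 9)
Constraint values g_i(x) = a_i^T x - b_i:
  g_1((0, 0)) = 0
  g_2((0, 0)) = -3
Stationarity residual: grad f(x) + sum_i lambda_i a_i = (0, 0)
  -> stationarity OK
Primal feasibility (all g_i <= 0): OK
Dual feasibility (all lambda_i >= 0): OK
Complementary slackness (lambda_i * g_i(x) = 0 for all i): OK

Verdict: yes, KKT holds.

yes


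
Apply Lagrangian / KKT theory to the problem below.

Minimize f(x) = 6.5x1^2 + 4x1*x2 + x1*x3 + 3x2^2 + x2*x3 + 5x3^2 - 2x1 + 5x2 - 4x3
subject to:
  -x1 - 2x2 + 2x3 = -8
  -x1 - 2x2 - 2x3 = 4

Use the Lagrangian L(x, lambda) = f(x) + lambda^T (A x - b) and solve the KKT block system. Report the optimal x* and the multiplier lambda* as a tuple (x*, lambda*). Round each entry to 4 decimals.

Form the Lagrangian:
  L(x, lambda) = (1/2) x^T Q x + c^T x + lambda^T (A x - b)
Stationarity (grad_x L = 0): Q x + c + A^T lambda = 0.
Primal feasibility: A x = b.

This gives the KKT block system:
  [ Q   A^T ] [ x     ]   [-c ]
  [ A    0  ] [ lambda ] = [ b ]

Solving the linear system:
  x*      = (0.4762, 0.7619, -3)
  lambda* = (10.3095, -6.0714)
  f(x*)   = 60.8095

x* = (0.4762, 0.7619, -3), lambda* = (10.3095, -6.0714)


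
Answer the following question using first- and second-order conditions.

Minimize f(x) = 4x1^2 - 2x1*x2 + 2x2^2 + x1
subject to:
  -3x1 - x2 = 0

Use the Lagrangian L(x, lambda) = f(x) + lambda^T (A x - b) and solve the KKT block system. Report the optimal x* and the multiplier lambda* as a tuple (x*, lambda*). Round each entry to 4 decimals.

Form the Lagrangian:
  L(x, lambda) = (1/2) x^T Q x + c^T x + lambda^T (A x - b)
Stationarity (grad_x L = 0): Q x + c + A^T lambda = 0.
Primal feasibility: A x = b.

This gives the KKT block system:
  [ Q   A^T ] [ x     ]   [-c ]
  [ A    0  ] [ lambda ] = [ b ]

Solving the linear system:
  x*      = (-0.0179, 0.0536)
  lambda* = (0.25)
  f(x*)   = -0.0089

x* = (-0.0179, 0.0536), lambda* = (0.25)


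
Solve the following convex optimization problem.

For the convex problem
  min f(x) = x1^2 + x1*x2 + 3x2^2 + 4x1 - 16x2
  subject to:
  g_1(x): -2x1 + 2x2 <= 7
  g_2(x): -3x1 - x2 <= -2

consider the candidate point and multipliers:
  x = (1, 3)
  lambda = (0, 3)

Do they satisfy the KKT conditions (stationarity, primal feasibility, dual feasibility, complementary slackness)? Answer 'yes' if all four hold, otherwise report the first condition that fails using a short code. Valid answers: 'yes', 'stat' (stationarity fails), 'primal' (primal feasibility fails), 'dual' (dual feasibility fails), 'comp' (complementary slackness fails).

Gradient of f: grad f(x) = Q x + c = (9, 3)
Constraint values g_i(x) = a_i^T x - b_i:
  g_1((1, 3)) = -3
  g_2((1, 3)) = -4
Stationarity residual: grad f(x) + sum_i lambda_i a_i = (0, 0)
  -> stationarity OK
Primal feasibility (all g_i <= 0): OK
Dual feasibility (all lambda_i >= 0): OK
Complementary slackness (lambda_i * g_i(x) = 0 for all i): FAILS

Verdict: the first failing condition is complementary_slackness -> comp.

comp


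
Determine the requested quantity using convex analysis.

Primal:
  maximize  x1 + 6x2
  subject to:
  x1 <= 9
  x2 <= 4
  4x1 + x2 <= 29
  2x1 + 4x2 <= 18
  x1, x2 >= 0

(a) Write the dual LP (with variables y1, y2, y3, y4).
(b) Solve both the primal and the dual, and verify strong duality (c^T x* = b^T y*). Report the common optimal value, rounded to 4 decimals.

The standard primal-dual pair for 'max c^T x s.t. A x <= b, x >= 0' is:
  Dual:  min b^T y  s.t.  A^T y >= c,  y >= 0.

So the dual LP is:
  minimize  9y1 + 4y2 + 29y3 + 18y4
  subject to:
    y1 + 4y3 + 2y4 >= 1
    y2 + y3 + 4y4 >= 6
    y1, y2, y3, y4 >= 0

Solving the primal: x* = (1, 4).
  primal value c^T x* = 25.
Solving the dual: y* = (0, 4, 0, 0.5).
  dual value b^T y* = 25.
Strong duality: c^T x* = b^T y*. Confirmed.

25


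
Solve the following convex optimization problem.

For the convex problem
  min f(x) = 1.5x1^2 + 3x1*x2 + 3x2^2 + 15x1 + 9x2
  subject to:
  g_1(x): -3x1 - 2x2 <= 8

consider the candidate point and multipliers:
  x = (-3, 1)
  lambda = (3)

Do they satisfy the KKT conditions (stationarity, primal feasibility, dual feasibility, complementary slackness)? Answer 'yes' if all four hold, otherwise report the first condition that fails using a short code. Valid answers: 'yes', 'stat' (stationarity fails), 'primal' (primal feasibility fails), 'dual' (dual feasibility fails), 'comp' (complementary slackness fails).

Gradient of f: grad f(x) = Q x + c = (9, 6)
Constraint values g_i(x) = a_i^T x - b_i:
  g_1((-3, 1)) = -1
Stationarity residual: grad f(x) + sum_i lambda_i a_i = (0, 0)
  -> stationarity OK
Primal feasibility (all g_i <= 0): OK
Dual feasibility (all lambda_i >= 0): OK
Complementary slackness (lambda_i * g_i(x) = 0 for all i): FAILS

Verdict: the first failing condition is complementary_slackness -> comp.

comp


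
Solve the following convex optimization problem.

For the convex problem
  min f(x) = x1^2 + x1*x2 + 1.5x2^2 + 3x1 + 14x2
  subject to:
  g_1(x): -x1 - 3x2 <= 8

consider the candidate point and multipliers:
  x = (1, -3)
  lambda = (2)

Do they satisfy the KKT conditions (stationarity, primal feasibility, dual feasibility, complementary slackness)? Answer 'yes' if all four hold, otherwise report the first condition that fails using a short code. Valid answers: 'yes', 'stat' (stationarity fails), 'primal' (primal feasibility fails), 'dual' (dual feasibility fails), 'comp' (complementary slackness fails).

Gradient of f: grad f(x) = Q x + c = (2, 6)
Constraint values g_i(x) = a_i^T x - b_i:
  g_1((1, -3)) = 0
Stationarity residual: grad f(x) + sum_i lambda_i a_i = (0, 0)
  -> stationarity OK
Primal feasibility (all g_i <= 0): OK
Dual feasibility (all lambda_i >= 0): OK
Complementary slackness (lambda_i * g_i(x) = 0 for all i): OK

Verdict: yes, KKT holds.

yes
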